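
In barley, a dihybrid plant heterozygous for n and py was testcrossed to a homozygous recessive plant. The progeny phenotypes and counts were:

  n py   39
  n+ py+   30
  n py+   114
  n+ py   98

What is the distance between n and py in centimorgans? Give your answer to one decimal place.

The two most frequent classes, n+ py (98) and n py+ (114), are the parental types, so the F1 was n+ py / n py+.
The recombinant classes are n+ py+ and n py: 30 + 39 = 69.
Recombination frequency = 69/281 = 0.2456 ≈ 24.6%, i.e. 24.6 centimorgans.

24.6 centimorgans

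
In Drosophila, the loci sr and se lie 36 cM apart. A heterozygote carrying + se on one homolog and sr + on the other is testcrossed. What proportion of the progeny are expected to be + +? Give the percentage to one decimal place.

18.0%

A map distance of 36 cM corresponds to a recombination frequency of 0.360.
The F1 is + se / sr +, so + + is a recombinant gamete class with expected frequency r/2 = 0.360/2 = 0.1800.
That is 0.1800 = 18.0% of the progeny.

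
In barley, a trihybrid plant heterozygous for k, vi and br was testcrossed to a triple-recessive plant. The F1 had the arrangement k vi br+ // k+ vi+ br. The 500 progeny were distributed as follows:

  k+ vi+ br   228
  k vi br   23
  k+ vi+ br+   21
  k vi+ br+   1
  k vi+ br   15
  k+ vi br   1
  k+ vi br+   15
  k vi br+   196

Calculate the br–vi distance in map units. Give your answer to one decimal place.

The two rarest classes, k vi+ br+ and k+ vi br, are the double crossovers. Comparing them with the parentals, only the vi allele has switched, so vi is the middle locus and the order is br – vi – k.
Crossovers in the br–vi interval produce the single-crossover classes k vi br and k+ vi+ br+ (23 + 21 = 44) plus the double crossovers (2).
RF(br–vi) = (44 + 2) / 500 = 46/500 = 0.0920 → 9.2 map units.

9.2 map units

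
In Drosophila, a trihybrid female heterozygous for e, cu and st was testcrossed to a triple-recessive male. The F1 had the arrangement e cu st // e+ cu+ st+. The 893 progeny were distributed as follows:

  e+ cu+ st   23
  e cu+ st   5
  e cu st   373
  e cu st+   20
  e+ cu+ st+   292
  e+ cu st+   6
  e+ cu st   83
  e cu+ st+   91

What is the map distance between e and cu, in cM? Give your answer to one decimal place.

The two rarest classes, e cu+ st and e+ cu st+, are the double crossovers. Comparing them with the parentals, only the cu allele has switched, so cu is the middle locus and the order is st – cu – e.
Crossovers in the cu–e interval produce the single-crossover classes e+ cu st and e cu+ st+ (83 + 91 = 174) plus the double crossovers (11).
RF(cu–e) = (174 + 11) / 893 = 185/893 = 0.2072 → 20.7 cM.

20.7 cM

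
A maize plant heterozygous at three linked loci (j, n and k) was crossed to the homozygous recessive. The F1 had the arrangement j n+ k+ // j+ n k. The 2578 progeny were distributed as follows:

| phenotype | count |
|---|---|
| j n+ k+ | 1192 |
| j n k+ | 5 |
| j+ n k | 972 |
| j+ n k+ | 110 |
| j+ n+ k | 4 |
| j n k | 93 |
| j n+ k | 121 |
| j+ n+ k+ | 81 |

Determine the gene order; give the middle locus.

n

The two rarest classes, j n k+ and j+ n+ k, are the double crossovers. Comparing them with the parentals, only the n allele has switched, so n is the middle locus and the order is k – n – j.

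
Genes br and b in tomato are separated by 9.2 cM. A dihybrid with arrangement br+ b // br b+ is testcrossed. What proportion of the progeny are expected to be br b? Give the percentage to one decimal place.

4.6%

A map distance of 9.2 cM corresponds to a recombination frequency of 0.092.
The F1 is br+ b / br b+, so br b is a recombinant gamete class with expected frequency r/2 = 0.092/2 = 0.0460.
That is 0.0460 = 4.6% of the progeny.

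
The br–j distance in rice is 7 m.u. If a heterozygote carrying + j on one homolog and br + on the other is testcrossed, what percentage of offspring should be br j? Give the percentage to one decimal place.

3.5%

A map distance of 7 m.u. corresponds to a recombination frequency of 0.070.
The F1 is + j / br +, so br j is a recombinant gamete class with expected frequency r/2 = 0.070/2 = 0.0350.
That is 0.0350 = 3.5% of the progeny.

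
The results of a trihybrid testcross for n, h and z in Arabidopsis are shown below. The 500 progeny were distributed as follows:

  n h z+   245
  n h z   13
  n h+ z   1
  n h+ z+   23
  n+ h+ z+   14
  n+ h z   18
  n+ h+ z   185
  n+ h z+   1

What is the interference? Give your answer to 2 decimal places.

0.20

The two most frequent reciprocal classes, n+ h+ z and n h z+, are the parental types, so the F1 was n+ h+ z / n h z+.
The two rarest classes, n h+ z and n+ h z+, are the double crossovers. Comparing them with the parentals, only the n allele has switched, so n is the middle locus and the order is z – n – h.
z–n: (27 + 2)/500 = 0.0580; n–h: (41 + 2)/500 = 0.0860.
Expected DCO frequency = 0.0580 × 0.0860 ≈ 0.00499; observed = 2/500 ≈ 0.00400.
Coefficient of coincidence = 0.00400/0.00499 ≈ 0.80; interference = 1 − 0.80 = 0.20.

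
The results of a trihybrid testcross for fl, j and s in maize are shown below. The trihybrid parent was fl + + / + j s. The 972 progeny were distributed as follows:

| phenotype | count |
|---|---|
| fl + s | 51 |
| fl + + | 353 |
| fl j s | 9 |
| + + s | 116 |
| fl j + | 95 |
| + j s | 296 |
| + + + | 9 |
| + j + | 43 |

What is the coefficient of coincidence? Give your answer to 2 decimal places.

The two rarest classes, + + + and fl j s, are the double crossovers. Comparing them with the parentals, only the fl allele has switched, so fl is the middle locus and the order is s – fl – j.
s–fl: (94 + 18)/972 = 0.1152; fl–j: (211 + 18)/972 = 0.2356.
Expected DCO frequency = 0.1152 × 0.2356 ≈ 0.02714; observed = 18/972 ≈ 0.01852.
Coefficient of coincidence = 0.01852/0.02714 ≈ 0.68.

0.68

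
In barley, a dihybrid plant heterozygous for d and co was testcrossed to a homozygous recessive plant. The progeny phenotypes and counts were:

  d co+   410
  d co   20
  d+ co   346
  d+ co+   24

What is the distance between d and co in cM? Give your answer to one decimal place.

The two most frequent classes, d+ co (346) and d co+ (410), are the parental types, so the F1 was d+ co / d co+.
The recombinant classes are d+ co+ and d co: 24 + 20 = 44.
Recombination frequency = 44/800 = 0.0550 ≈ 5.5%, i.e. 5.5 cM.

5.5 cM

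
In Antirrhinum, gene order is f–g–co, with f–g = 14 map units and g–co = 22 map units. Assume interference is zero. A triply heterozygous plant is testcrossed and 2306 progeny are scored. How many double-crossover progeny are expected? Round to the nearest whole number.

71

Map distances give recombination frequencies of 0.140 and 0.220 for the two intervals.
With no interference, expected double-crossover frequency = 0.140 × 0.220 = 0.03080.
Expected number = 0.03080 × 2306 = 71.02 ≈ 71.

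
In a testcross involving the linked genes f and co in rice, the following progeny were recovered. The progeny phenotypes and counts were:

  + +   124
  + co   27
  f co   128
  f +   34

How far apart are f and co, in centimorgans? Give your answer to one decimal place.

The two most frequent classes, + + (124) and f co (128), are the parental types, so the F1 was + + / f co.
The recombinant classes are + co and f +: 27 + 34 = 61.
Recombination frequency = 61/313 = 0.1949 ≈ 19.5%, i.e. 19.5 centimorgans.

19.5 centimorgans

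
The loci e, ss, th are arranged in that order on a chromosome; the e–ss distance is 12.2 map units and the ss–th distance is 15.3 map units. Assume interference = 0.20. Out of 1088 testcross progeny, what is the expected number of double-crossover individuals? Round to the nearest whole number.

Map distances give recombination frequencies of 0.122 and 0.153 for the two intervals.
With interference 0.20 (so coincidence = 0.80), expected double-crossover frequency = 0.122 × 0.153 × 0.80 = 0.01493.
Expected number = 0.01493 × 1088 = 16.25 ≈ 16.

16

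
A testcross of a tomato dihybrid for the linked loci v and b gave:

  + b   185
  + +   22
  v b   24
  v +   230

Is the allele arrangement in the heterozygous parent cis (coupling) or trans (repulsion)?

The two most frequent classes are + b (185) and v + (230); these are the parental (non-recombinant) types.
So the F1 carried + b on one chromosome and v + on the other — the recessive alleles are on opposite chromosomes (trans / repulsion).

trans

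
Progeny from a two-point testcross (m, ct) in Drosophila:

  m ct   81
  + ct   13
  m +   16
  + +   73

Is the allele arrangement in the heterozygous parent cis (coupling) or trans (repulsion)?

cis

The two most frequent classes are + + (73) and m ct (81); these are the parental (non-recombinant) types.
So the F1 carried + + on one chromosome and m ct on the other — the recessive alleles are on the same chromosome (cis / coupling).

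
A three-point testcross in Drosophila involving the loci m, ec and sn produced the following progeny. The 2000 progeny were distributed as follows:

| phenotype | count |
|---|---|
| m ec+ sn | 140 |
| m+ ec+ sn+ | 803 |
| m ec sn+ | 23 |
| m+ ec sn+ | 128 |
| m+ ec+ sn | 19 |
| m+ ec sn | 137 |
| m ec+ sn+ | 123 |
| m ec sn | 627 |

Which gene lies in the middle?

The two most frequent reciprocal classes, m ec sn and m+ ec+ sn+, are the parental types, so the F1 was m ec sn / m+ ec+ sn+.
The two rarest classes, m ec sn+ and m+ ec+ sn, are the double crossovers. Comparing them with the parentals, only the sn allele has switched, so sn is the middle locus and the order is ec – sn – m.

sn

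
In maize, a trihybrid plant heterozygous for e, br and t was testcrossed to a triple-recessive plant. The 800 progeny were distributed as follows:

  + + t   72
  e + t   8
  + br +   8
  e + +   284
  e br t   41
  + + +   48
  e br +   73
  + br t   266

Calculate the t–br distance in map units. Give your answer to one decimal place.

The two most frequent reciprocal classes, e + + and + br t, are the parental types, so the F1 was e + + / + br t.
The two rarest classes, e + t and + br +, are the double crossovers. Comparing them with the parentals, only the t allele has switched, so t is the middle locus and the order is e – t – br.
Crossovers in the t–br interval produce the single-crossover classes e br + and + + t (73 + 72 = 145) plus the double crossovers (16).
RF(t–br) = (145 + 16) / 800 = 161/800 = 0.2013 → 20.1 map units.

20.1 map units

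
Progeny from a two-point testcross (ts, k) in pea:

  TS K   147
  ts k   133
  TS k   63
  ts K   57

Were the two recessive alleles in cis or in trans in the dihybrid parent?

cis

The two most frequent classes are TS K (147) and ts k (133); these are the parental (non-recombinant) types.
So the F1 carried TS K on one chromosome and ts k on the other — the recessive alleles are on the same chromosome (cis / coupling).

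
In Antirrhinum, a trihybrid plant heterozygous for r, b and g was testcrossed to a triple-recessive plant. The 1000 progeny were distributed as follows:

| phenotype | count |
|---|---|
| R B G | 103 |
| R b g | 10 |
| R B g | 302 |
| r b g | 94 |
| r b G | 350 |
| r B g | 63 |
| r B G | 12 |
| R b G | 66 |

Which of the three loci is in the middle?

b

The two most frequent reciprocal classes, r b G and R B g, are the parental types, so the F1 was r b G / R B g.
The two rarest classes, r B G and R b g, are the double crossovers. Comparing them with the parentals, only the b allele has switched, so b is the middle locus and the order is r – b – g.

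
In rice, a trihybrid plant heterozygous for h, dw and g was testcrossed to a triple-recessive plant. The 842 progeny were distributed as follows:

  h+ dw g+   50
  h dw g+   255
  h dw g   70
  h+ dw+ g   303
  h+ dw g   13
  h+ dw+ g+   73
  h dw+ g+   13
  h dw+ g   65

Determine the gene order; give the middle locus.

The two most frequent reciprocal classes, h dw g+ and h+ dw+ g, are the parental types, so the F1 was h dw g+ / h+ dw+ g.
The two rarest classes, h dw+ g+ and h+ dw g, are the double crossovers. Comparing them with the parentals, only the dw allele has switched, so dw is the middle locus and the order is g – dw – h.

dw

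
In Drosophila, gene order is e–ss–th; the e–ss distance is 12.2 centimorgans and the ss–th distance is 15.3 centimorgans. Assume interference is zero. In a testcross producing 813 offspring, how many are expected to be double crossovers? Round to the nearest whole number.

15

Map distances give recombination frequencies of 0.122 and 0.153 for the two intervals.
With no interference, expected double-crossover frequency = 0.122 × 0.153 = 0.01867.
Expected number = 0.01867 × 813 = 15.18 ≈ 15.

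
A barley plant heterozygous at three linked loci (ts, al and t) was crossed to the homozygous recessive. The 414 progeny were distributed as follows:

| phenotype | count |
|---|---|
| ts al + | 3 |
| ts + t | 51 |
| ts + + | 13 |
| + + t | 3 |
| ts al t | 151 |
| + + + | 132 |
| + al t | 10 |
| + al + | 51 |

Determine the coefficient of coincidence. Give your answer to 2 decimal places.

0.79

The two most frequent reciprocal classes, ts al t and + + +, are the parental types, so the F1 was ts al t / + + +.
The two rarest classes, ts al + and + + t, are the double crossovers. Comparing them with the parentals, only the t allele has switched, so t is the middle locus and the order is al – t – ts.
al–t: (102 + 6)/414 = 0.2609; t–ts: (23 + 6)/414 = 0.0700.
Expected DCO frequency = 0.2609 × 0.0700 ≈ 0.01826; observed = 6/414 ≈ 0.01449.
Coefficient of coincidence = 0.01449/0.01826 ≈ 0.79.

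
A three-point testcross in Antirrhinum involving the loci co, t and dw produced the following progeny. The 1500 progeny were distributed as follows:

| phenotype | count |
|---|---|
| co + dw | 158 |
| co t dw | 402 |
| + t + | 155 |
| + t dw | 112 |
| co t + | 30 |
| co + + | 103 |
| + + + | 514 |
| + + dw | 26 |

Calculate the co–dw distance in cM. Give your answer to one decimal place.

18.1 cM

The two most frequent reciprocal classes, + + + and co t dw, are the parental types, so the F1 was + + + / co t dw.
The two rarest classes, + + dw and co t +, are the double crossovers. Comparing them with the parentals, only the dw allele has switched, so dw is the middle locus and the order is co – dw – t.
Crossovers in the co–dw interval produce the single-crossover classes co + + and + t dw (103 + 112 = 215) plus the double crossovers (56).
RF(co–dw) = (215 + 56) / 1500 = 271/1500 = 0.1807 → 18.1 cM.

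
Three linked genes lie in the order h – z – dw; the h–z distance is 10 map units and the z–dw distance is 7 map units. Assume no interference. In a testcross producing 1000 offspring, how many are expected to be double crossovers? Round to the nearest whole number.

Map distances give recombination frequencies of 0.100 and 0.070 for the two intervals.
With no interference, expected double-crossover frequency = 0.100 × 0.070 = 0.00700.
Expected number = 0.00700 × 1000 = 7.00 ≈ 7.

7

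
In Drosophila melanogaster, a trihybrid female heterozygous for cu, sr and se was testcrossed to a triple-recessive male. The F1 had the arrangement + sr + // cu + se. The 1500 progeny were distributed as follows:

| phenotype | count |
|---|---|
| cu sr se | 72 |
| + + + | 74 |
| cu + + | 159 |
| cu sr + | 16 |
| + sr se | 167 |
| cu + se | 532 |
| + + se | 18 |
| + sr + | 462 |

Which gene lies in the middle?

cu

The two rarest classes, cu sr + and + + se, are the double crossovers. Comparing them with the parentals, only the cu allele has switched, so cu is the middle locus and the order is se – cu – sr.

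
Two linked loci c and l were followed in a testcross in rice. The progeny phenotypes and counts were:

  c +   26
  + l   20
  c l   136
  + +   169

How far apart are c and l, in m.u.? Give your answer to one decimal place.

The two most frequent classes, + + (169) and c l (136), are the parental types, so the F1 was + + / c l.
The recombinant classes are + l and c +: 20 + 26 = 46.
Recombination frequency = 46/351 = 0.1311 ≈ 13.1%, i.e. 13.1 m.u.

13.1 m.u.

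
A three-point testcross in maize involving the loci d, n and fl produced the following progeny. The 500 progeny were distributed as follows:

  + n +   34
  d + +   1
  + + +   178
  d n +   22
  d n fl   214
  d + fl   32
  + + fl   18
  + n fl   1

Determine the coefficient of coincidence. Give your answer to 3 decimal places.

0.350

The two most frequent reciprocal classes, d n fl and + + +, are the parental types, so the F1 was d n fl / + + +.
The two rarest classes, + n fl and d + +, are the double crossovers. Comparing them with the parentals, only the d allele has switched, so d is the middle locus and the order is fl – d – n.
fl–d: (40 + 2)/500 = 0.0840; d–n: (66 + 2)/500 = 0.1360.
Expected DCO frequency = 0.0840 × 0.1360 ≈ 0.01142; observed = 2/500 ≈ 0.00400.
Coefficient of coincidence = 0.00400/0.01142 ≈ 0.350.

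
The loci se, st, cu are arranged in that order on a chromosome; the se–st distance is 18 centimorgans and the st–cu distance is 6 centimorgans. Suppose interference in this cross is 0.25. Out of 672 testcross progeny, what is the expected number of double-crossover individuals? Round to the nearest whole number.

5

Map distances give recombination frequencies of 0.180 and 0.060 for the two intervals.
With interference 0.25 (so coincidence = 0.75), expected double-crossover frequency = 0.180 × 0.060 × 0.75 = 0.00810.
Expected number = 0.00810 × 672 = 5.44 ≈ 5.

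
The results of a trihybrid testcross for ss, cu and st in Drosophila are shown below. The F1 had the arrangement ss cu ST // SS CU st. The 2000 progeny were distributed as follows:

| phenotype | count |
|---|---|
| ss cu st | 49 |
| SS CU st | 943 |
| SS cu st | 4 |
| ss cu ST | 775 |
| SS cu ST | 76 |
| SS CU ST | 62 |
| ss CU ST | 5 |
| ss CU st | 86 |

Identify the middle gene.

cu

The two rarest classes, ss CU ST and SS cu st, are the double crossovers. Comparing them with the parentals, only the cu allele has switched, so cu is the middle locus and the order is ss – cu – st.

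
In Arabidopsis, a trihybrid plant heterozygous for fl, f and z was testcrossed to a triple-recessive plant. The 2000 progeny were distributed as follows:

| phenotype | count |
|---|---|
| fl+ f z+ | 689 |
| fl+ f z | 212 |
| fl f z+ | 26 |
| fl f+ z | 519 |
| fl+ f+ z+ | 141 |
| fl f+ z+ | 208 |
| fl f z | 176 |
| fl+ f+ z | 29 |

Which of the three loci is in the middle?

fl

The two most frequent reciprocal classes, fl f+ z and fl+ f z+, are the parental types, so the F1 was fl f+ z / fl+ f z+.
The two rarest classes, fl+ f+ z and fl f z+, are the double crossovers. Comparing them with the parentals, only the fl allele has switched, so fl is the middle locus and the order is z – fl – f.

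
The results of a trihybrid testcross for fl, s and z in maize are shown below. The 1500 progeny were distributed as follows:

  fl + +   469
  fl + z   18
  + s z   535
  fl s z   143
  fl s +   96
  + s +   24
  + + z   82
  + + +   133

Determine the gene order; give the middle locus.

The two most frequent reciprocal classes, + s z and fl + +, are the parental types, so the F1 was + s z / fl + +.
The two rarest classes, + s + and fl + z, are the double crossovers. Comparing them with the parentals, only the z allele has switched, so z is the middle locus and the order is s – z – fl.

z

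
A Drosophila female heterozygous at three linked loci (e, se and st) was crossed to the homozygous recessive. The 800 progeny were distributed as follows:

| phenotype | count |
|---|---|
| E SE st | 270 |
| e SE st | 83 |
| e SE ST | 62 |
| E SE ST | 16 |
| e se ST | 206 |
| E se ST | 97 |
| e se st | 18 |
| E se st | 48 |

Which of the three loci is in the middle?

st

The two most frequent reciprocal classes, E SE st and e se ST, are the parental types, so the F1 was E SE st / e se ST.
The two rarest classes, E SE ST and e se st, are the double crossovers. Comparing them with the parentals, only the st allele has switched, so st is the middle locus and the order is se – st – e.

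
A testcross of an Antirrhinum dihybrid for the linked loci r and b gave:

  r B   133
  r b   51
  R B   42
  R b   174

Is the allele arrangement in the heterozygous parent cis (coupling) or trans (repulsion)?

The two most frequent classes are R b (174) and r B (133); these are the parental (non-recombinant) types.
So the F1 carried R b on one chromosome and r B on the other — the recessive alleles are on opposite chromosomes (trans / repulsion).

trans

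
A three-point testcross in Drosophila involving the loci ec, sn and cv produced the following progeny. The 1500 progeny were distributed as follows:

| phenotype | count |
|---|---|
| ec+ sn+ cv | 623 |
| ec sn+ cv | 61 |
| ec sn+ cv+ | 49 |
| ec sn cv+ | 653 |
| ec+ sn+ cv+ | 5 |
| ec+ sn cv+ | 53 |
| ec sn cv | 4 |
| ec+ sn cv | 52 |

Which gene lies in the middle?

The two most frequent reciprocal classes, ec+ sn+ cv and ec sn cv+, are the parental types, so the F1 was ec+ sn+ cv / ec sn cv+.
The two rarest classes, ec+ sn+ cv+ and ec sn cv, are the double crossovers. Comparing them with the parentals, only the cv allele has switched, so cv is the middle locus and the order is ec – cv – sn.

cv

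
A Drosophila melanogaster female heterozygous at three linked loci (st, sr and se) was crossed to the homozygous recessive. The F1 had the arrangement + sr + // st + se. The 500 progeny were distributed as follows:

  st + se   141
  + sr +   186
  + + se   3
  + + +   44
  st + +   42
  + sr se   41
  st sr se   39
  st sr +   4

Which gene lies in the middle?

st

The two rarest classes, st sr + and + + se, are the double crossovers. Comparing them with the parentals, only the st allele has switched, so st is the middle locus and the order is se – st – sr.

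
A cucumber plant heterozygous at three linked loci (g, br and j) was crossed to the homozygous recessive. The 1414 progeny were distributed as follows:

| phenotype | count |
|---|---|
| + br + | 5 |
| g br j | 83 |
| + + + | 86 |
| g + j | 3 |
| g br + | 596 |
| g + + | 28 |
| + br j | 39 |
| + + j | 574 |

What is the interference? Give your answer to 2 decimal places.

The two most frequent reciprocal classes, + + j and g br +, are the parental types, so the F1 was + + j / g br +.
The two rarest classes, g + j and + br +, are the double crossovers. Comparing them with the parentals, only the g allele has switched, so g is the middle locus and the order is br – g – j.
br–g: (67 + 8)/1414 = 0.0530; g–j: (169 + 8)/1414 = 0.1252.
Expected DCO frequency = 0.0530 × 0.1252 ≈ 0.00664; observed = 8/1414 ≈ 0.00566.
Coefficient of coincidence = 0.00566/0.00664 ≈ 0.85; interference = 1 − 0.85 = 0.15.

0.15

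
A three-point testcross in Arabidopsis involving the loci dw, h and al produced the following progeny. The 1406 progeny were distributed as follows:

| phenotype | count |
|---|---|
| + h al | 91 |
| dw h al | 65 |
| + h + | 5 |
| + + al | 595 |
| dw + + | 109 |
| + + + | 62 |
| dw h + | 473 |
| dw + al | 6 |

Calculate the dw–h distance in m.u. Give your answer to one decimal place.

The two most frequent reciprocal classes, dw h + and + + al, are the parental types, so the F1 was dw h + / + + al.
The two rarest classes, + h + and dw + al, are the double crossovers. Comparing them with the parentals, only the dw allele has switched, so dw is the middle locus and the order is h – dw – al.
Crossovers in the h–dw interval produce the single-crossover classes dw + + and + h al (109 + 91 = 200) plus the double crossovers (11).
RF(h–dw) = (200 + 11) / 1406 = 211/1406 = 0.1501 → 15.0 m.u.

15.0 m.u.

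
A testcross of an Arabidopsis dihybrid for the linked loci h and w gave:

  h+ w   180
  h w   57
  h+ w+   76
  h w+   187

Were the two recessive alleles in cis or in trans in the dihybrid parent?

The two most frequent classes are h+ w (180) and h w+ (187); these are the parental (non-recombinant) types.
So the F1 carried h+ w on one chromosome and h w+ on the other — the recessive alleles are on opposite chromosomes (trans / repulsion).

trans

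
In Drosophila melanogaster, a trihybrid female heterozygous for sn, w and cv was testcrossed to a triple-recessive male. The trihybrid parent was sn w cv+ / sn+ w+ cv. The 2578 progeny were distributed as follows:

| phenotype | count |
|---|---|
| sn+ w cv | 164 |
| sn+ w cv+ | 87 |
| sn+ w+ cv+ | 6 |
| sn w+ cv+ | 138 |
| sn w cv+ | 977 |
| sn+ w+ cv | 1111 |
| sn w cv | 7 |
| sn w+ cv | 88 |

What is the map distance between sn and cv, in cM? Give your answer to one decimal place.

The two rarest classes, sn w cv and sn+ w+ cv+, are the double crossovers. Comparing them with the parentals, only the cv allele has switched, so cv is the middle locus and the order is w – cv – sn.
Crossovers in the cv–sn interval produce the single-crossover classes sn+ w cv+ and sn w+ cv (87 + 88 = 175) plus the double crossovers (13).
RF(cv–sn) = (175 + 13) / 2578 = 188/2578 = 0.0729 → 7.3 cM.

7.3 cM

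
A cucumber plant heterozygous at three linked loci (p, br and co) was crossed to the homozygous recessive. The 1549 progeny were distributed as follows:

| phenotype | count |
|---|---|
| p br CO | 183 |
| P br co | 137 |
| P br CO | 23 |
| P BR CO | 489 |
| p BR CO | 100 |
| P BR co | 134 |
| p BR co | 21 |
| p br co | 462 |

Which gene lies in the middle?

br

The two most frequent reciprocal classes, P BR CO and p br co, are the parental types, so the F1 was P BR CO / p br co.
The two rarest classes, P br CO and p BR co, are the double crossovers. Comparing them with the parentals, only the br allele has switched, so br is the middle locus and the order is co – br – p.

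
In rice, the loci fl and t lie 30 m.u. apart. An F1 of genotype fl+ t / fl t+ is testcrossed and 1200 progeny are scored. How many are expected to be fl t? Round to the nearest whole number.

180

A map distance of 30 m.u. corresponds to a recombination frequency of 0.300.
The F1 is fl+ t / fl t+, so fl t is a recombinant gamete class with expected frequency r/2 = 0.300/2 = 0.1500.
Expected number = 0.1500 × 1200 = 180.00 ≈ 180.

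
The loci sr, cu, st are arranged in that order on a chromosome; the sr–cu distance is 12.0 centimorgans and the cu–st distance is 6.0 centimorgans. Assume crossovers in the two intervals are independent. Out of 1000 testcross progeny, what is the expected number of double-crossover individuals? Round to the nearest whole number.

Map distances give recombination frequencies of 0.120 and 0.060 for the two intervals.
With no interference, expected double-crossover frequency = 0.120 × 0.060 = 0.00720.
Expected number = 0.00720 × 1000 = 7.20 ≈ 7.

7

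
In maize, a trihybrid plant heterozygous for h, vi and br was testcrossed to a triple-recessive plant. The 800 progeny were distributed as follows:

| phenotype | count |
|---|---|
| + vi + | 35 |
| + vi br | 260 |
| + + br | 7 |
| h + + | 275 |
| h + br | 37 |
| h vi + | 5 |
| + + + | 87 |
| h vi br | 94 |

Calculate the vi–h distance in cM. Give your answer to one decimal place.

24.1 cM

The two most frequent reciprocal classes, + vi br and h + +, are the parental types, so the F1 was + vi br / h + +.
The two rarest classes, + + br and h vi +, are the double crossovers. Comparing them with the parentals, only the vi allele has switched, so vi is the middle locus and the order is br – vi – h.
Crossovers in the vi–h interval produce the single-crossover classes h vi br and + + + (94 + 87 = 181) plus the double crossovers (12).
RF(vi–h) = (181 + 12) / 800 = 193/800 = 0.2412 → 24.1 cM.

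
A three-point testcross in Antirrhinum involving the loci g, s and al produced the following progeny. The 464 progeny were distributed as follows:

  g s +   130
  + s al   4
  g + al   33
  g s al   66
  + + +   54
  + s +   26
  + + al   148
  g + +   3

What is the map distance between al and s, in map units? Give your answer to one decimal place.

27.4 map units

The two most frequent reciprocal classes, + + al and g s +, are the parental types, so the F1 was + + al / g s +.
The two rarest classes, + s al and g + +, are the double crossovers. Comparing them with the parentals, only the s allele has switched, so s is the middle locus and the order is al – s – g.
Crossovers in the al–s interval produce the single-crossover classes + + + and g s al (54 + 66 = 120) plus the double crossovers (7).
RF(al–s) = (120 + 7) / 464 = 127/464 = 0.2737 → 27.4 map units.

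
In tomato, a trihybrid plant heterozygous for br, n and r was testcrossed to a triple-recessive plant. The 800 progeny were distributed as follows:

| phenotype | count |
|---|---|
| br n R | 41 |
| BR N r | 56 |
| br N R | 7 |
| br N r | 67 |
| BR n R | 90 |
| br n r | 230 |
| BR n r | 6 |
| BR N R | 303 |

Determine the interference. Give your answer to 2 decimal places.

The two most frequent reciprocal classes, BR N R and br n r, are the parental types, so the F1 was BR N R / br n r.
The two rarest classes, br N R and BR n r, are the double crossovers. Comparing them with the parentals, only the br allele has switched, so br is the middle locus and the order is n – br – r.
n–br: (157 + 13)/800 = 0.2125; br–r: (97 + 13)/800 = 0.1375.
Expected DCO frequency = 0.2125 × 0.1375 ≈ 0.02922; observed = 13/800 ≈ 0.01625.
Coefficient of coincidence = 0.01625/0.02922 ≈ 0.56; interference = 1 − 0.56 = 0.44.

0.44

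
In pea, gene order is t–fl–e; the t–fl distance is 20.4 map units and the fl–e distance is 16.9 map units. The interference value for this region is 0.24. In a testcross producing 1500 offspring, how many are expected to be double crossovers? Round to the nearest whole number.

39

Map distances give recombination frequencies of 0.204 and 0.169 for the two intervals.
With interference 0.24 (so coincidence = 0.76), expected double-crossover frequency = 0.204 × 0.169 × 0.76 = 0.02620.
Expected number = 0.02620 × 1500 = 39.30 ≈ 39.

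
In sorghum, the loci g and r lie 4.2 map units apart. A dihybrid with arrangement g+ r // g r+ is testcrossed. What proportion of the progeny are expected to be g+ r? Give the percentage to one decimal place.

A map distance of 4.2 map units corresponds to a recombination frequency of 0.042.
The F1 is g+ r / g r+, so g+ r is a parental gamete class with expected frequency (1 − r)/2 = 0.958/2 = 0.4790.
That is 0.4790 = 47.9% of the progeny.

47.9%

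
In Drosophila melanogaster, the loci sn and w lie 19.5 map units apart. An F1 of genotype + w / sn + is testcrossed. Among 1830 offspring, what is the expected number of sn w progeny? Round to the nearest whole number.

178

A map distance of 19.5 map units corresponds to a recombination frequency of 0.195.
The F1 is + w / sn +, so sn w is a recombinant gamete class with expected frequency r/2 = 0.195/2 = 0.0975.
Expected number = 0.0975 × 1830 = 178.43 ≈ 178.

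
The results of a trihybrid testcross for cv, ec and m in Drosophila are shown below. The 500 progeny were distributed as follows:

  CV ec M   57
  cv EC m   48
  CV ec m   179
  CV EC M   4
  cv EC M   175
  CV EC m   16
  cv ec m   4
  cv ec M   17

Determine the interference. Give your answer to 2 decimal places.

0.14

The two most frequent reciprocal classes, CV ec m and cv EC M, are the parental types, so the F1 was CV ec m / cv EC M.
The two rarest classes, cv ec m and CV EC M, are the double crossovers. Comparing them with the parentals, only the cv allele has switched, so cv is the middle locus and the order is ec – cv – m.
ec–cv: (33 + 8)/500 = 0.0820; cv–m: (105 + 8)/500 = 0.2260.
Expected DCO frequency = 0.0820 × 0.2260 ≈ 0.01853; observed = 8/500 ≈ 0.01600.
Coefficient of coincidence = 0.01600/0.01853 ≈ 0.86; interference = 1 − 0.86 = 0.14.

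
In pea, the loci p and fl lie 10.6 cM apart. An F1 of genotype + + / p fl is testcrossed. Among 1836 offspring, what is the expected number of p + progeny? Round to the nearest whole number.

97

A map distance of 10.6 cM corresponds to a recombination frequency of 0.106.
The F1 is + + / p fl, so p + is a recombinant gamete class with expected frequency r/2 = 0.106/2 = 0.0530.
Expected number = 0.0530 × 1836 = 97.31 ≈ 97.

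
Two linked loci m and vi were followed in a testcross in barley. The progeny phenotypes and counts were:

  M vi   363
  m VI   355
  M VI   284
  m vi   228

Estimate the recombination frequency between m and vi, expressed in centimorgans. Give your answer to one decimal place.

The two most frequent classes, M vi (363) and m VI (355), are the parental types, so the F1 was M vi / m VI.
The recombinant classes are M VI and m vi: 284 + 228 = 512.
Recombination frequency = 512/1230 = 0.4163 ≈ 41.6%, i.e. 41.6 centimorgans.

41.6 centimorgans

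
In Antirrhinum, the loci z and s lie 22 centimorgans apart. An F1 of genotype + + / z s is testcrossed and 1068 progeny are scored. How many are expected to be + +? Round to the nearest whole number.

417

A map distance of 22 centimorgans corresponds to a recombination frequency of 0.220.
The F1 is + + / z s, so + + is a parental gamete class with expected frequency (1 − r)/2 = 0.780/2 = 0.3900.
Expected number = 0.3900 × 1068 = 416.52 ≈ 417.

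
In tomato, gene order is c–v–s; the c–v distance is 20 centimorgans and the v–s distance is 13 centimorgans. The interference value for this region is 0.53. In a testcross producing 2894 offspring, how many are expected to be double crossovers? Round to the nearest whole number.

Map distances give recombination frequencies of 0.200 and 0.130 for the two intervals.
With interference 0.53 (so coincidence = 0.47), expected double-crossover frequency = 0.200 × 0.130 × 0.47 = 0.01222.
Expected number = 0.01222 × 2894 = 35.36 ≈ 35.

35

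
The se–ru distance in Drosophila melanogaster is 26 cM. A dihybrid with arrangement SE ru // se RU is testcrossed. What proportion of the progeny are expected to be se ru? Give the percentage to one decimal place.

A map distance of 26 cM corresponds to a recombination frequency of 0.260.
The F1 is SE ru / se RU, so se ru is a recombinant gamete class with expected frequency r/2 = 0.260/2 = 0.1300.
That is 0.1300 = 13.0% of the progeny.

13.0%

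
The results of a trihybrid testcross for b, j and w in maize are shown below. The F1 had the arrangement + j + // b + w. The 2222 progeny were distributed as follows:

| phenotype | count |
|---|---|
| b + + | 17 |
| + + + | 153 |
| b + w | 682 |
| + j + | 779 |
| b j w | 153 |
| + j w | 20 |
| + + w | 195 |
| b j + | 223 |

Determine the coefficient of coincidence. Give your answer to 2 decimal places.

The two rarest classes, + j w and b + +, are the double crossovers. Comparing them with the parentals, only the w allele has switched, so w is the middle locus and the order is b – w – j.
b–w: (418 + 37)/2222 = 0.2048; w–j: (306 + 37)/2222 = 0.1544.
Expected DCO frequency = 0.2048 × 0.1544 ≈ 0.03162; observed = 37/2222 ≈ 0.01665.
Coefficient of coincidence = 0.01665/0.03162 ≈ 0.53.

0.53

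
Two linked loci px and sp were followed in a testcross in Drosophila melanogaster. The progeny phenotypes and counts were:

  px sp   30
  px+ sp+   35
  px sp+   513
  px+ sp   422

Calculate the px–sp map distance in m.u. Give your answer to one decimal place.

6.5 m.u.

The two most frequent classes, px+ sp (422) and px sp+ (513), are the parental types, so the F1 was px+ sp / px sp+.
The recombinant classes are px+ sp+ and px sp: 35 + 30 = 65.
Recombination frequency = 65/1000 = 0.0650 ≈ 6.5%, i.e. 6.5 m.u.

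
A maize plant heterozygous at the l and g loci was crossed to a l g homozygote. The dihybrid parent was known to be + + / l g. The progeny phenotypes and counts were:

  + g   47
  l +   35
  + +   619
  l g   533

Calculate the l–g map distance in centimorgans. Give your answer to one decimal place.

6.6 centimorgans

The recombinant classes are + g and l +: 47 + 35 = 82.
Recombination frequency = 82/1234 = 0.0665 ≈ 6.6%, i.e. 6.6 centimorgans.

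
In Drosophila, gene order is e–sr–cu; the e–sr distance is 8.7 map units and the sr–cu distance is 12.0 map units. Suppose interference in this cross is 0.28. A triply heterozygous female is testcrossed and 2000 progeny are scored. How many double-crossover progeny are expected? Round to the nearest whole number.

Map distances give recombination frequencies of 0.087 and 0.120 for the two intervals.
With interference 0.28 (so coincidence = 0.72), expected double-crossover frequency = 0.087 × 0.120 × 0.72 = 0.00752.
Expected number = 0.00752 × 2000 = 15.03 ≈ 15.

15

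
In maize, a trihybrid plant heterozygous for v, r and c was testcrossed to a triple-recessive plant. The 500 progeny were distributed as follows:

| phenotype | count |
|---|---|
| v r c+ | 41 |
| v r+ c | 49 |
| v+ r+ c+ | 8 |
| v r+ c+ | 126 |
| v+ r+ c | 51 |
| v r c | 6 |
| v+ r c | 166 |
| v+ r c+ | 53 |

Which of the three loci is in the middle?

The two most frequent reciprocal classes, v+ r c and v r+ c+, are the parental types, so the F1 was v+ r c / v r+ c+.
The two rarest classes, v r c and v+ r+ c+, are the double crossovers. Comparing them with the parentals, only the v allele has switched, so v is the middle locus and the order is c – v – r.

v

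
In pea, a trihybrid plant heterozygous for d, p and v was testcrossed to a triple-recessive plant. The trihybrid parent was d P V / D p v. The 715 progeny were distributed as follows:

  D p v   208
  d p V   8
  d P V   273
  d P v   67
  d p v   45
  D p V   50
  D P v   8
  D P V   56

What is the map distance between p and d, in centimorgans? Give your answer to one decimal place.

The two rarest classes, d p V and D P v, are the double crossovers. Comparing them with the parentals, only the p allele has switched, so p is the middle locus and the order is d – p – v.
Crossovers in the d–p interval produce the single-crossover classes D P V and d p v (56 + 45 = 101) plus the double crossovers (16).
RF(d–p) = (101 + 16) / 715 = 117/715 = 0.1636 → 16.4 centimorgans.

16.4 centimorgans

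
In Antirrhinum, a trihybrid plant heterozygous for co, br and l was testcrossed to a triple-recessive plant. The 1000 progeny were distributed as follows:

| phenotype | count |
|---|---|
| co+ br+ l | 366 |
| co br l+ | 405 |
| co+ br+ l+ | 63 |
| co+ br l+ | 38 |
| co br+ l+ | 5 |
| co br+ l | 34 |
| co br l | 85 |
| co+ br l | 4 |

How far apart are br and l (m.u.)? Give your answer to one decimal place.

The two most frequent reciprocal classes, co+ br+ l and co br l+, are the parental types, so the F1 was co+ br+ l / co br l+.
The two rarest classes, co+ br l and co br+ l+, are the double crossovers. Comparing them with the parentals, only the br allele has switched, so br is the middle locus and the order is co – br – l.
Crossovers in the br–l interval produce the single-crossover classes co+ br+ l+ and co br l (63 + 85 = 148) plus the double crossovers (9).
RF(br–l) = (148 + 9) / 1000 = 157/1000 = 0.1570 → 15.7 m.u.

15.7 m.u.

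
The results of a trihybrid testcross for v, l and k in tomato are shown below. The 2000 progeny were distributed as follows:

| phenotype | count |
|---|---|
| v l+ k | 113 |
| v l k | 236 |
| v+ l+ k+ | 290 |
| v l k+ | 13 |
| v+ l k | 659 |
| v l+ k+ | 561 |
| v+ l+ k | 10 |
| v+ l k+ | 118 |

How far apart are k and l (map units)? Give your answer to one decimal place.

12.7 map units

The two most frequent reciprocal classes, v l+ k+ and v+ l k, are the parental types, so the F1 was v l+ k+ / v+ l k.
The two rarest classes, v l k+ and v+ l+ k, are the double crossovers. Comparing them with the parentals, only the l allele has switched, so l is the middle locus and the order is v – l – k.
Crossovers in the l–k interval produce the single-crossover classes v l+ k and v+ l k+ (113 + 118 = 231) plus the double crossovers (23).
RF(l–k) = (231 + 23) / 2000 = 254/2000 = 0.1270 → 12.7 map units.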